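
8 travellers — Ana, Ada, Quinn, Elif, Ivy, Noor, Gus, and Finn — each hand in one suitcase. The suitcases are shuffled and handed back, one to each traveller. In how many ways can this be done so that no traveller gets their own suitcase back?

Let Aᵢ be the assignments in which traveller i gets their own suitcase. We want the size of the complement of A₁∪…∪A_8.
By inclusion–exclusion this is Σ_{j=0}^{8} (−1)^j C(8,j)·(8−j)!.
Computing: 40320 − 40320 + 20160 − 6720 + 1680 − 336 + 56 − 8 + 1 = 14833.

14833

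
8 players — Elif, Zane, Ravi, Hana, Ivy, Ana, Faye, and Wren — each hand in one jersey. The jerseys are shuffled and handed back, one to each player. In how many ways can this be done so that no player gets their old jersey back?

Count assignments avoiding every fixed point. For any j of the 8 players fixed to their old jersey, the other 8−j can be arranged in (8−j)! ways.
By inclusion–exclusion this is Σ_{j=0}^{8} (−1)^j C(8,j)·(8−j)!.
Computing: 40320 − 40320 + 20160 − 6720 + 1680 − 336 + 56 − 8 + 1 = 14833.

14833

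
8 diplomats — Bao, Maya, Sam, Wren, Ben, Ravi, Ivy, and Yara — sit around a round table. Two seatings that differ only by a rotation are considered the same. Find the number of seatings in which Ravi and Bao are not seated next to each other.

3600

All circular seatings of 8 people number (7)! = 5040.
Seatings with Ravi beside Bao: treat them as a block with 2 internal orders, giving 2 × (6)! = 1440.
Subtracting, 5040 − 1440 = 3600.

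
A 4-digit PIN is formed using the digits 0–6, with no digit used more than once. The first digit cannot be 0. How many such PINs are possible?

The first digit has 7−1 = 6 choices (anything except 0).
The remaining 3 digits are filled from the other 6 symbols without repetition: 6 × 5 × 4 = 120.
Total: 6 × 120 = 720.

720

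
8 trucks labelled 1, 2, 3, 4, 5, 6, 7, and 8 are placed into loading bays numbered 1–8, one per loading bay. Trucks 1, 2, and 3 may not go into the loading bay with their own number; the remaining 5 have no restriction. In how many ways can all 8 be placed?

27240

Let Aᵢ (for i ∈ {1, 2, 3}) be the placements that put truck i in its forbidden loading bay. Any j of these fix j positions, leaving (8−j)! ways to fill the rest, and there are C(3,j) ways to pick which j.
By inclusion–exclusion, the number of valid placements is Σ_{j=0}^{3} (−1)^j C(3,j)·(8−j)!.
Computing: 40320 − 15120 + 2160 − 120 = 27240.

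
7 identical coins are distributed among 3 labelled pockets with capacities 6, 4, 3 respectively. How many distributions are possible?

19

By stars and bars, unrestricted non-negative solutions to x_1+…+x_3 = 7 number C(7+2,2) = 36.
Subtract solutions that violate a single cap (substitute x_i' = x_i − (cap_i+1)): x_1 ≥ 7 gives C(2,2) = 1; x_2 ≥ 5 gives C(4,2) = 6; x_3 ≥ 4 gives C(5,2) = 10. Together 17.
No two caps can be exceeded simultaneously, so the pair terms are all 0.
By inclusion–exclusion the count is 36 − 17 + 0 = 19.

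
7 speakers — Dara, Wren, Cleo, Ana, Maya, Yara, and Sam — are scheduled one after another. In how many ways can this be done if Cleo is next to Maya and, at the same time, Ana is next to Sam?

Treat {Cleo,Maya} as one block (2 orders) and {Ana,Sam} as another (2 orders).
That leaves 5 units to arrange: 2 × 2 × 5! = 4 × 120 = 480.

480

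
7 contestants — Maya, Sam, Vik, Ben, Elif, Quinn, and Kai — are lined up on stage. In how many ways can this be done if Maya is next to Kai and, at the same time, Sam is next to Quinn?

480

Treat {Maya,Kai} as one block (2 orders) and {Sam,Quinn} as another (2 orders).
That leaves 5 units to arrange: 2 × 2 × 5! = 4 × 120 = 480.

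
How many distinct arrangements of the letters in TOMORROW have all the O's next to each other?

Treat the 3 copies of O as a single block. The multiset to arrange is then {OOO, M, R, R, T, W}, 6 items in all.
That gives (6)!/(2!) = 360 arrangements.

360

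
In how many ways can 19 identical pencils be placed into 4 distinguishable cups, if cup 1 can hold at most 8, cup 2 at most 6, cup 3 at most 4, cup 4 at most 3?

By stars and bars, unrestricted non-negative solutions to x_1+…+x_4 = 19 number C(19+3,3) = 1540.
Subtract solutions that violate a single cap (substitute x_i' = x_i − (cap_i+1)): x_1 ≥ 9 gives C(13,3) = 286; x_2 ≥ 7 gives C(15,3) = 455; x_3 ≥ 5 gives C(17,3) = 680; x_4 ≥ 4 gives C(18,3) = 816. Together 2237.
Add back pairs where two caps are both exceeded: 20 + 56 + 84 + 120 + 165 + 286 = 731.
Subtract triples: 0 + 0 + 4 + 20 = 24.
By inclusion–exclusion the count is 1540 − 2237 + 731 − 24 = 10.

10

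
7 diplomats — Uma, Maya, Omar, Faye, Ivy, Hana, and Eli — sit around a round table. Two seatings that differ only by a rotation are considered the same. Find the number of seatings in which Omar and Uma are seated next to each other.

240

Treat {Omar, Uma} as one unit (2 internal orders) and seat the resulting 6 units around the table: (5)! circular arrangements.
So 2 × (5)! = 2 × 120 = 240.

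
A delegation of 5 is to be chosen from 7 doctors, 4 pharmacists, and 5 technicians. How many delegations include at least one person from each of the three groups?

Total 5-person selections from all 16: C(16,5) = 4368.
Subtract selections that omit an entire group: no doctors → C(9,5) = 126; no pharmacists → C(12,5) = 792; no technicians → C(11,5) = 462.
Add back selections omitting two groups (i.e. drawn from a single group): C(7,5) + C(4,5) + C(5,5) = 22.
By inclusion–exclusion: 4368 − 1380 + 22 = 3010.

3010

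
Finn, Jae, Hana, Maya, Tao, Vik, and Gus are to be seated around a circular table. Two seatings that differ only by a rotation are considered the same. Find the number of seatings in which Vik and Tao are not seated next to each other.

All circular seatings of 7 people number (6)! = 720.
Those with Vik next to Tao: fuse the pair into one unit and seat 6 units around a circle — 2·(5)! = 240.
Subtracting, 720 − 240 = 480.

480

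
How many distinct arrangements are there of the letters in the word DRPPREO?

Letter multiplicities in DRPPREO: D×1, E×1, O×1, P×2, R×2.
The number of distinct arrangements is 7!/(2!·2!) = 5040/4 = 1260.

1260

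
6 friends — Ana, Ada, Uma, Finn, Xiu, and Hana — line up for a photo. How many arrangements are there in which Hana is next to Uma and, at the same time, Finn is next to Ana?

Treat {Hana,Uma} as one block (2 orders) and {Finn,Ana} as another (2 orders).
That leaves 4 units to arrange: 2 × 2 × 4! = 4 × 24 = 96.

96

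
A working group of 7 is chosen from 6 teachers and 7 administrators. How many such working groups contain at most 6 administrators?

1715

Split by how many administrators are chosen (0 through 6).
Sum: C(7,0)·C(6,7) + C(7,1)·C(6,6) + C(7,2)·C(6,5) + C(7,3)·C(6,4) + C(7,4)·C(6,3) + C(7,5)·C(6,2) + C(7,6)·C(6,1) = 0 + 7 + 126 + 525 + 700 + 315 + 42 = 1715.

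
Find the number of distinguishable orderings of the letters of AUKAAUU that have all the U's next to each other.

Treat the 3 copies of U as a single block. The multiset to arrange is then {UUU, A, A, A, K}, 5 items in all.
That gives (5)!/(3!) = 20 arrangements.

20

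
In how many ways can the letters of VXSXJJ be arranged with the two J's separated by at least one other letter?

Total arrangements of VXSXJJ: 6!/(2!·2!) = 180.
Arrangements with the J's together: treat JJ as one letter, giving (5)!/(2!) = 60.
Hence 180 − 60 = 120.

120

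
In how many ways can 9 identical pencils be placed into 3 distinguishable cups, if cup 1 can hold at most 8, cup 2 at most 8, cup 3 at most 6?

47

Without the upper bounds there are C(11,2) = 55 ways to split 9 among 3 cups.
Subtract solutions that violate a single cap (substitute x_i' = x_i − (cap_i+1)): x_1 ≥ 9 gives C(2,2) = 1; x_2 ≥ 9 gives C(2,2) = 1; x_3 ≥ 7 gives C(4,2) = 6. Together 8.
No two caps can be exceeded simultaneously, so the pair terms are all 0.
By inclusion–exclusion the count is 55 − 8 + 0 = 47.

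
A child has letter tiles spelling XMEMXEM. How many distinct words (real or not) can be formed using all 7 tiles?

The 7 letters of XMEMXEM have repeats: E appearing twice, M appearing 3 times, and X appearing twice.
Dividing 7! = 5040 by 3!·2!·2! = 24 for the repeated letters gives 210.

210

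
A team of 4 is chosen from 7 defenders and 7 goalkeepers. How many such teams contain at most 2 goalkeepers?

Split by how many goalkeepers are chosen (0 through 2).
Sum: C(7,0)·C(7,4) + C(7,1)·C(7,3) + C(7,2)·C(7,2) = 35 + 245 + 441 = 721.

721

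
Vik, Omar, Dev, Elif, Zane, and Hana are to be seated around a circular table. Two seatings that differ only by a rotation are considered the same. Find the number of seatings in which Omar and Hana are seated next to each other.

Treat {Omar, Hana} as one unit (2 internal orders) and seat the resulting 5 units around the table: (4)! circular arrangements.
So 2 × (4)! = 2 × 24 = 48.

48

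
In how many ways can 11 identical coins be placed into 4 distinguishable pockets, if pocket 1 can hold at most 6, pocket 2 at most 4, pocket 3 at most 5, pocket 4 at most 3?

By stars and bars, unrestricted non-negative solutions to x_1+…+x_4 = 11 number C(11+3,3) = 364.
Subtract solutions that violate a single cap (substitute x_i' = x_i − (cap_i+1)): x_1 ≥ 7 gives C(7,3) = 35; x_2 ≥ 5 gives C(9,3) = 84; x_3 ≥ 6 gives C(8,3) = 56; x_4 ≥ 4 gives C(10,3) = 120. Together 295.
Add back pairs where two caps are both exceeded: 0 + 0 + 1 + 1 + 10 + 4 = 16.
By inclusion–exclusion the count is 364 − 295 + 16 = 85.

85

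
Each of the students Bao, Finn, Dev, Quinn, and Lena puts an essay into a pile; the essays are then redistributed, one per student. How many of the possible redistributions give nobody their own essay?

44

Count assignments avoiding every fixed point. For any j of the 5 students fixed to their own essay, the other 5−j can be arranged in (5−j)! ways.
By inclusion–exclusion this is Σ_{j=0}^{5} (−1)^j C(5,j)·(5−j)!.
Computing: 120 − 120 + 60 − 20 + 5 − 1 = 44.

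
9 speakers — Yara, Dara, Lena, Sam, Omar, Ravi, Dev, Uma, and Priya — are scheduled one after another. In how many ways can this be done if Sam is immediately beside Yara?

Place the 7 others and the Sam-Yara pair as 8 objects in a line; the pair has 2 internal arrangements.
That gives 2 × 8! = 2 × 40320 = 80640.

80640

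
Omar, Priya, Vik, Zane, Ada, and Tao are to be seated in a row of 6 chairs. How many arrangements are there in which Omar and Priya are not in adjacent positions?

There are 6! = 720 arrangements in all. If Omar and Priya are adjacent, merging them into one block gives 2·(5)! = 240 arrangements.
Complementary counting: 720 − 240 = 480.

480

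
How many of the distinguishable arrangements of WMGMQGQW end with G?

With the last slot taken by G, it remains to arrange the other 7 letters (WMMQGQW).
Those 7 letters have M appearing twice, Q appearing twice, and W appearing twice, giving (7)!/(2!·2!·2!) = 630.

630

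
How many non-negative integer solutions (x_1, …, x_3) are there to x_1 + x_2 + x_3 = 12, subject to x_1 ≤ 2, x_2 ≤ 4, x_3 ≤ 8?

Without the upper bounds there are C(14,2) = 91 ways to split 12 among 3 variables.
Subtract solutions that violate a single cap (substitute x_i' = x_i − (cap_i+1)): x_1 ≥ 3 gives C(11,2) = 55; x_2 ≥ 5 gives C(9,2) = 36; x_3 ≥ 9 gives C(5,2) = 10. Together 101.
Add back pairs where two caps are both exceeded: 15 + 1 + 0 = 16.
By inclusion–exclusion the count is 91 − 101 + 16 = 6.

6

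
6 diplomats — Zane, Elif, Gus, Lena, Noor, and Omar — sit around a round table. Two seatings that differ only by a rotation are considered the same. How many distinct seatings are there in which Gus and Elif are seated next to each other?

48

Treat {Gus, Elif} as one unit (2 internal orders) and seat the resulting 5 units around the table: (4)! circular arrangements.
So 2 × (4)! = 2 × 24 = 48.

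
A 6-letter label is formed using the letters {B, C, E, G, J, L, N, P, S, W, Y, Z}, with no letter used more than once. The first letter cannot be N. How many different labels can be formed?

The first letter has 12−1 = 11 choices (anything except N).
The remaining 5 letters are filled from the other 11 symbols without repetition: 11 × 10 × 9 × 8 × 7 = 55440.
Total: 11 × 55440 = 609840.

609840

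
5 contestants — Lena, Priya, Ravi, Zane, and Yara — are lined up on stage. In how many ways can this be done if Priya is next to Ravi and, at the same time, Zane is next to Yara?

Treat {Priya,Ravi} as one block (2 orders) and {Zane,Yara} as another (2 orders).
That leaves 3 units to arrange: 2 × 2 × 3! = 4 × 6 = 24.

24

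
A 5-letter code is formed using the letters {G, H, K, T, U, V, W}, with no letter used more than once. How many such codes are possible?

Choose and order 5 of the 7 symbols: the first letter has 7 options, the next 6, and so on down to 3.
7 × 6 × 5 × 4 × 3 = 2520.

2520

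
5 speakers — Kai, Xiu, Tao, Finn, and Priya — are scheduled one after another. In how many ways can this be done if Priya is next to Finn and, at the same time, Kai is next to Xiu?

Treat {Priya,Finn} as one block (2 orders) and {Kai,Xiu} as another (2 orders).
That leaves 3 units to arrange: 2 × 2 × 3! = 4 × 6 = 24.

24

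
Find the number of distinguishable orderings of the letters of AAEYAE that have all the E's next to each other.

Treat the 2 copies of E as a single block. The multiset to arrange is then {EE, A, A, A, Y}, 5 items in all.
That gives (5)!/(3!) = 20 arrangements.

20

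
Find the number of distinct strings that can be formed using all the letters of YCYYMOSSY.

7560

The 9 letters of YCYYMOSSY have repeats: S appearing twice and Y appearing 4 times.
The number of distinct arrangements is 9!/(4!·2!) = 362880/48 = 7560.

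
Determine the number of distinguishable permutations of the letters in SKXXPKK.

420

The 7 letters of SKXXPKK have repeats: K appearing 3 times and X appearing twice.
So there are 7! / (3!·2!) = 420 distinguishable arrangements.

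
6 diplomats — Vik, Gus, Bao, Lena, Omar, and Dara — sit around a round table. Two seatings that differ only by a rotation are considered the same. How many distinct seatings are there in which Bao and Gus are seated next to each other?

48

Treat {Bao, Gus} as one unit (2 internal orders) and seat the resulting 5 units around the table: (4)! circular arrangements.
So 2 × (4)! = 2 × 24 = 48.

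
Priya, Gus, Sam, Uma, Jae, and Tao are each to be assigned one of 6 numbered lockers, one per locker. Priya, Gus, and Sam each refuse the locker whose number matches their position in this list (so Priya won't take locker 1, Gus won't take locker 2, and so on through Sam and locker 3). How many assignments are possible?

Let Aᵢ (for i ∈ {1, 2, 3}) be the placements that put person i in their forbidden locker. Any j of these fix j positions, leaving (6−j)! ways to fill the rest, and there are C(3,j) ways to pick which j.
By inclusion–exclusion, the number of valid placements is Σ_{j=0}^{3} (−1)^j C(3,j)·(6−j)!.
Computing: 720 − 360 + 72 − 6 = 426.

426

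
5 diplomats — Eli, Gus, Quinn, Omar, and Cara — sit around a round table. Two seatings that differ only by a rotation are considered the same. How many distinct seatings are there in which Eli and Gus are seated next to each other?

Treat {Eli, Gus} as one unit (2 internal orders) and seat the resulting 4 units around the table: (3)! circular arrangements.
So 2 × (3)! = 2 × 6 = 12.

12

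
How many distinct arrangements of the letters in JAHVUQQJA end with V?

5040

With the last slot taken by V, it remains to arrange the other 8 letters (JAHUQQJA).
Those 8 letters have A appearing twice, J appearing twice, and Q appearing twice, giving (8)!/(2!·2!·2!) = 5040.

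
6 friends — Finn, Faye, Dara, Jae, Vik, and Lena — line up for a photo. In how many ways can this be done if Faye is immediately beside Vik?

240

Treat {Faye, Vik} as a single unit. There are 5 units to order, and the pair itself can be ordered 2 ways.
That gives 2 × 5! = 2 × 120 = 240.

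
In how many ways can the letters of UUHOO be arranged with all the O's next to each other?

12

Treat the 2 copies of O as a single block. The multiset to arrange is then {OO, H, U, U}, 4 items in all.
That gives (4)!/(2!) = 12 arrangements.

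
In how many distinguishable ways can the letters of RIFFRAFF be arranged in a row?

The 8 letters of RIFFRAFF have repeats: F appearing 4 times and R appearing twice.
Dividing 8! = 40320 by 4!·2! = 48 for the repeated letters gives 840.

840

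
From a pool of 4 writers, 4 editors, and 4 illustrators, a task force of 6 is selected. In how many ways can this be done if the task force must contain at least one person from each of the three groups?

Total 6-person selections from all 12: C(12,6) = 924.
Subtract selections that omit an entire group: no writers → C(8,6) = 28; no editors → C(8,6) = 28; no illustrators → C(8,6) = 28.
Add back selections omitting two groups (i.e. drawn from a single group): C(4,6) + C(4,6) + C(4,6) = 0.
By inclusion–exclusion: 924 − 84 + 0 = 840.

840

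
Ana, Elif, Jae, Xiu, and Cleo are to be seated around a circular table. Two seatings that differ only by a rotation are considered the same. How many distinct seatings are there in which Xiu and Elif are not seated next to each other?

12

All circular seatings of 5 people number (4)! = 24.
Seatings with Xiu beside Elif: treat them as a block with 2 internal orders, giving 2 × (3)! = 12.
Subtracting, 24 − 12 = 12.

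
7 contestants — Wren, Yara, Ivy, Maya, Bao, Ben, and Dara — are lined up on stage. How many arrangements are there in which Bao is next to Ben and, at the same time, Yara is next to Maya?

480

Treat {Bao,Ben} as one block (2 orders) and {Yara,Maya} as another (2 orders).
That leaves 5 units to arrange: 2 × 2 × 5! = 4 × 120 = 480.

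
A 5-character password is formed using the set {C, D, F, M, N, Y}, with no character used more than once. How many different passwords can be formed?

720

This is a permutation of 5 out of 6: P(6,5) = 6!/1!.
6 × 5 × 4 × 3 × 2 = 720.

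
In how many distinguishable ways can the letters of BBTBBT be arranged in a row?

The 6 letters of BBTBBT have repeats: B appearing 4 times and T appearing twice.
Dividing 6! = 720 by 4!·2! = 48 for the repeated letters gives 15.

15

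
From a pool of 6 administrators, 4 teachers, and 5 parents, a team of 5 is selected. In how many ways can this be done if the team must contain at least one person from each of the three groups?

Total 5-person selections from all 15: C(15,5) = 3003.
Subtract selections that omit an entire group: no administrators → C(9,5) = 126; no teachers → C(11,5) = 462; no parents → C(10,5) = 252.
Add back selections omitting two groups (i.e. drawn from a single group): C(6,5) + C(4,5) + C(5,5) = 7.
By inclusion–exclusion: 3003 − 840 + 7 = 2170.

2170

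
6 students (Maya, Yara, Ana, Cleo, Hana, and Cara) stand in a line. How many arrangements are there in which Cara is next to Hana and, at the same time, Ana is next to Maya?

96

Treat {Cara,Hana} as one block (2 orders) and {Ana,Maya} as another (2 orders).
That leaves 4 units to arrange: 2 × 2 × 4! = 4 × 24 = 96.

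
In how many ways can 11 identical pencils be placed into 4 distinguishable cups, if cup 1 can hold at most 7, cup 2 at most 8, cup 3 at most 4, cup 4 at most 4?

Ignoring the caps, the number of non-negative solutions to x_1+…+x_4 = 11 is C(14,3) = 364.
Subtract solutions that violate a single cap (substitute x_i' = x_i − (cap_i+1)): x_1 ≥ 8 gives C(6,3) = 20; x_2 ≥ 9 gives C(5,3) = 10; x_3 ≥ 5 gives C(9,3) = 84; x_4 ≥ 5 gives C(9,3) = 84. Together 198.
Add back pairs where two caps are both exceeded: 0 + 0 + 0 + 0 + 0 + 4 = 4.
By inclusion–exclusion the count is 364 − 198 + 4 = 170.

170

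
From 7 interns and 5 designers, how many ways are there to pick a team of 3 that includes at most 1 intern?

Split by how many interns are chosen (0 through 1).
Sum: C(7,0)·C(5,3) + C(7,1)·C(5,2) = 10 + 70 = 80.

80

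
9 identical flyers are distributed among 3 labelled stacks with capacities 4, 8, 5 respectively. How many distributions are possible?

29

Without the upper bounds there are C(11,2) = 55 ways to split 9 among 3 stacks.
Subtract solutions that violate a single cap (substitute x_i' = x_i − (cap_i+1)): x_1 ≥ 5 gives C(6,2) = 15; x_2 ≥ 9 gives C(2,2) = 1; x_3 ≥ 6 gives C(5,2) = 10. Together 26.
No two caps can be exceeded simultaneously, so the pair terms are all 0.
By inclusion–exclusion the count is 55 − 26 + 0 = 29.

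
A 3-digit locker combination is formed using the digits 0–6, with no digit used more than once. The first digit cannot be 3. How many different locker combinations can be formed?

The first digit has 7−1 = 6 choices (anything except 3).
The remaining 2 digits are filled from the other 6 symbols without repetition: 6 × 5 = 30.
Total: 6 × 30 = 180.

180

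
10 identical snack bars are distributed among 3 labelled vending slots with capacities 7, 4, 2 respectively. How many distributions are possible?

Ignoring the caps, the number of non-negative solutions to x_1+…+x_3 = 10 is C(12,2) = 66.
Subtract solutions that violate a single cap (substitute x_i' = x_i − (cap_i+1)): x_1 ≥ 8 gives C(4,2) = 6; x_2 ≥ 5 gives C(7,2) = 21; x_3 ≥ 3 gives C(9,2) = 36. Together 63.
Add back pairs where two caps are both exceeded: 0 + 0 + 6 = 6.
By inclusion–exclusion the count is 66 − 63 + 6 = 9.

9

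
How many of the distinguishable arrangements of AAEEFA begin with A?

With the first slot taken by A, it remains to arrange the other 5 letters (AEEFA).
Those 5 letters have A appearing twice and E appearing twice, giving (5)!/(2!·2!) = 30.

30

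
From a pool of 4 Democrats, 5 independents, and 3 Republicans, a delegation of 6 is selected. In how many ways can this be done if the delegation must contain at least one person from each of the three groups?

805

Total 6-person selections from all 12: C(12,6) = 924.
Subtract selections that omit an entire group: no Democrats → C(8,6) = 28; no independents → C(7,6) = 7; no Republicans → C(9,6) = 84.
Add back selections omitting two groups (i.e. drawn from a single group): C(4,6) + C(5,6) + C(3,6) = 0.
By inclusion–exclusion: 924 − 119 + 0 = 805.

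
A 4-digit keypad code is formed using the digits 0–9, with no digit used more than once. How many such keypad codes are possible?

5040

Choose and order 4 of the 10 symbols: the first digit has 10 options, the next 9, then 8, 7.
10 × 9 × 8 × 7 = 5040.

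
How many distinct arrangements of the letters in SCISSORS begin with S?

With the first slot taken by S, it remains to arrange the other 7 letters (CISSORS).
Those 7 letters have S appearing 3 times, giving (7)!/(3!) = 840.

840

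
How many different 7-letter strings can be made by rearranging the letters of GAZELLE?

1260

The 7 letters of GAZELLE have repeats: E appearing twice and L appearing twice.
The number of distinct arrangements is 7!/(2!·2!) = 5040/4 = 1260.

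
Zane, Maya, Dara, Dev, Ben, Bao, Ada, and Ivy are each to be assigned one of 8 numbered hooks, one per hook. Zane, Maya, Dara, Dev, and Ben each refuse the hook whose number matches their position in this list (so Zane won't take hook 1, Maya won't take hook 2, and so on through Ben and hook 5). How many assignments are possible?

Let Aᵢ (for 1 ≤ i ≤ 5) be the placements that put person i in their forbidden hook. Any j of these fix j positions, leaving (8−j)! ways to fill the rest, and there are C(5,j) ways to pick which j.
By inclusion–exclusion, the number of valid placements is Σ_{j=0}^{5} (−1)^j C(5,j)·(8−j)!.
Computing: 40320 − 25200 + 7200 − 1200 + 120 − 6 = 21234.

21234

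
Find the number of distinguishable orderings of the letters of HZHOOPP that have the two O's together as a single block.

Treat the 2 copies of O as a single block. The multiset to arrange is then {OO, H, H, P, P, Z}, 6 items in all.
That gives (6)!/(2!·2!) = 180 arrangements.

180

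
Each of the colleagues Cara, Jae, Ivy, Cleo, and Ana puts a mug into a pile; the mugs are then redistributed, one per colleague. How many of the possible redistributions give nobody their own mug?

44

Count assignments avoiding every fixed point. For any j of the 5 colleagues fixed to their own mug, the other 5−j can be arranged in (5−j)! ways.
By inclusion–exclusion this is Σ_{j=0}^{5} (−1)^j C(5,j)·(5−j)!.
Computing: 120 − 120 + 60 − 20 + 5 − 1 = 44.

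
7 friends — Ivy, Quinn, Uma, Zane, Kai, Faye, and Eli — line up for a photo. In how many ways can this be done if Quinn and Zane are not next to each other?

There are 7! = 5040 arrangements in all. If Quinn and Zane are adjacent, merging them into one block gives 2·(6)! = 1440 arrangements.
Complementary counting: 5040 − 1440 = 3600.

3600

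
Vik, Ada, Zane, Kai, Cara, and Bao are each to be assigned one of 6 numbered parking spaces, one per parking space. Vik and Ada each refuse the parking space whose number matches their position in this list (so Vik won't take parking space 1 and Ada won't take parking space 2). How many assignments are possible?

Let Aᵢ (for i ∈ {1, 2}) be the placements that put person i in their forbidden parking space. Any j of these fix j positions, leaving (6−j)! ways to fill the rest, and there are C(2,j) ways to pick which j.
By inclusion–exclusion, the number of valid placements is Σ_{j=0}^{2} (−1)^j C(2,j)·(6−j)!.
Computing: 720 − 240 + 24 = 504.

504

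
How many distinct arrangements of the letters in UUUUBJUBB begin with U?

With the first slot taken by U, it remains to arrange the other 8 letters (UUUBJUBB).
Those 8 letters have B appearing 3 times and U appearing 4 times, giving (8)!/(4!·3!) = 280.

280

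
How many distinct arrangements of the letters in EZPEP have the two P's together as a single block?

Treat the 2 copies of P as a single block. The multiset to arrange is then {PP, E, E, Z}, 4 items in all.
That gives (4)!/(2!) = 12 arrangements.

12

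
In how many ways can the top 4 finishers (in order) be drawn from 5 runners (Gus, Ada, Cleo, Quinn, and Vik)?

There are 5 choices for 1st place, 4 for 2nd, and so on down to 2 for position 4.
That gives 5 × 4 × 3 × 2 = 120.

120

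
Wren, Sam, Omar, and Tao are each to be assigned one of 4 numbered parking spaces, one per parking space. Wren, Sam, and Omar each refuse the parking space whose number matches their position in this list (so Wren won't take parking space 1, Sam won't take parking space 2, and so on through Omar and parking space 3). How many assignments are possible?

Let Aᵢ (for i ∈ {1, 2, 3}) be the placements that put person i in their forbidden parking space. Any j of these fix j positions, leaving (4−j)! ways to fill the rest, and there are C(3,j) ways to pick which j.
By inclusion–exclusion, the number of valid placements is Σ_{j=0}^{3} (−1)^j C(3,j)·(4−j)!.
Computing: 24 − 18 + 6 − 1 = 11.

11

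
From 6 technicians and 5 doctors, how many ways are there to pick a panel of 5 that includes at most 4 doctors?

Split by how many doctors are chosen (0 through 4).
Sum: C(5,0)·C(6,5) + C(5,1)·C(6,4) + C(5,2)·C(6,3) + C(5,3)·C(6,2) + C(5,4)·C(6,1) = 6 + 75 + 200 + 150 + 30 = 461.

461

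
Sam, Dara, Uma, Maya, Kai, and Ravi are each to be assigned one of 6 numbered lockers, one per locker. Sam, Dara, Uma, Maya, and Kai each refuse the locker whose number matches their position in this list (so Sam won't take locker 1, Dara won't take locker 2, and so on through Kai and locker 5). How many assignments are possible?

309

Let Aᵢ (for 1 ≤ i ≤ 5) be the placements that put person i in their forbidden locker. Any j of these fix j positions, leaving (6−j)! ways to fill the rest, and there are C(5,j) ways to pick which j.
By inclusion–exclusion, the number of valid placements is Σ_{j=0}^{5} (−1)^j C(5,j)·(6−j)!.
Computing: 720 − 600 + 240 − 60 + 10 − 1 = 309.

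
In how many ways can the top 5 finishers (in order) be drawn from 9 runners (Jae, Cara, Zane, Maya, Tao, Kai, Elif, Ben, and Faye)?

15120

There are 9 choices for 1st place, 8 for 2nd, and so on down to 5 for position 5.
That gives 9 × 8 × 7 × 6 × 5 = 15120.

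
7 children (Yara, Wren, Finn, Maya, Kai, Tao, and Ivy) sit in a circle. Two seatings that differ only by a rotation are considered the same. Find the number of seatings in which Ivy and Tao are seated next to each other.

240

Glue Ivy and Tao into a block (2 internal orders). Seating 6 units around a circle gives (5)! arrangements.
So 2 × (5)! = 2 × 120 = 240.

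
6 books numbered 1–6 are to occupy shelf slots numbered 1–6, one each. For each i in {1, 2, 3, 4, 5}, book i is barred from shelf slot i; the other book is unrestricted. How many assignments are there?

Let Aᵢ (for 1 ≤ i ≤ 5) be the placements that put book i in its forbidden shelf slot. Any j of these fix j positions, leaving (6−j)! ways to fill the rest, and there are C(5,j) ways to pick which j.
By inclusion–exclusion, the number of valid placements is Σ_{j=0}^{5} (−1)^j C(5,j)·(6−j)!.
Computing: 720 − 600 + 240 − 60 + 10 − 1 = 309.

309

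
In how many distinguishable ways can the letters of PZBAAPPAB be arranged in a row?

5040

The 9 letters of PZBAAPPAB have repeats: A appearing 3 times, B appearing twice, and P appearing 3 times.
Dividing 9! = 362880 by 3!·3!·2! = 72 for the repeated letters gives 5040.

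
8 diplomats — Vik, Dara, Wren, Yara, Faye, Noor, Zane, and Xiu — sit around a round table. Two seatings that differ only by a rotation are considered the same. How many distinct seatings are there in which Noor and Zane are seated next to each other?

1440

Treat {Noor, Zane} as one unit (2 internal orders) and seat the resulting 7 units around the table: (6)! circular arrangements.
So 2 × (6)! = 2 × 720 = 1440.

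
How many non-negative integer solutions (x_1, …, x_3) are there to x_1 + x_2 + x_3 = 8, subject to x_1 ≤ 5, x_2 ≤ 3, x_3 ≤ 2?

6

Ignoring the caps, the number of non-negative solutions to x_1+…+x_3 = 8 is C(10,2) = 45.
Subtract solutions that violate a single cap (substitute x_i' = x_i − (cap_i+1)): x_1 ≥ 6 gives C(4,2) = 6; x_2 ≥ 4 gives C(6,2) = 15; x_3 ≥ 3 gives C(7,2) = 21. Together 42.
Add back pairs where two caps are both exceeded: 0 + 0 + 3 = 3.
By inclusion–exclusion the count is 45 − 42 + 3 = 6.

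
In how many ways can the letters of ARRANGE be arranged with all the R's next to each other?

360

Treat the 2 copies of R as a single block. The multiset to arrange is then {RR, A, A, E, G, N}, 6 items in all.
That gives (6)!/(2!) = 360 arrangements.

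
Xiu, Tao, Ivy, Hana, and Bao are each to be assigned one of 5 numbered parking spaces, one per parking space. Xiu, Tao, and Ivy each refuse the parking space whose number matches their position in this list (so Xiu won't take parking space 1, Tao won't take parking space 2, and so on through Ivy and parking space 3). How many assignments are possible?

Let Aᵢ (for i ∈ {1, 2, 3}) be the placements that put person i in their forbidden parking space. Any j of these fix j positions, leaving (5−j)! ways to fill the rest, and there are C(3,j) ways to pick which j.
By inclusion–exclusion, the number of valid placements is Σ_{j=0}^{3} (−1)^j C(3,j)·(5−j)!.
Computing: 120 − 72 + 18 − 2 = 64.

64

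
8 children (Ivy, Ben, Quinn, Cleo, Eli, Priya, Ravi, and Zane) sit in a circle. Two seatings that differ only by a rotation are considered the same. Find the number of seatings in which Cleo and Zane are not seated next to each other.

Without the restriction there are (7)! = 5040 seatings.
Those with Cleo next to Zane: fuse the pair into one unit and seat 7 units around a circle — 2·(6)! = 1440.
Subtracting, 5040 − 1440 = 3600.

3600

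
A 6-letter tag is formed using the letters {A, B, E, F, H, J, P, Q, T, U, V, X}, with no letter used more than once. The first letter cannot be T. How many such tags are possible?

The first letter has 12−1 = 11 choices (anything except T).
The remaining 5 letters are filled from the other 11 symbols without repetition: 11 × 10 × 9 × 8 × 7 = 55440.
Total: 11 × 55440 = 609840.

609840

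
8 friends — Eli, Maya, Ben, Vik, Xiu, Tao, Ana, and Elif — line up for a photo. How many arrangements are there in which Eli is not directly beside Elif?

30240

Of the 8! = 40320 arrangements, those with Eli and Elif adjacent number 2 × 7! = 10080 (treat the pair as a block with 2 internal orders).
Complementary counting: 40320 − 10080 = 30240.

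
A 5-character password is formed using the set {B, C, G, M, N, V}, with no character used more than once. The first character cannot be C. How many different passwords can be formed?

600

The first character has 6−1 = 5 choices (anything except C).
The remaining 4 characters are filled from the other 5 symbols without repetition: 5 × 4 × 3 × 2 = 120.
Total: 5 × 120 = 600.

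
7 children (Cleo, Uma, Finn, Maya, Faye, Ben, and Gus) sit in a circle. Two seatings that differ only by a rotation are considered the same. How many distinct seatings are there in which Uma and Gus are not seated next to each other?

Without the restriction there are (6)! = 720 seatings.
Seatings with Uma beside Gus: treat them as a block with 2 internal orders, giving 2 × (5)! = 240.
Subtracting, 720 − 240 = 480.

480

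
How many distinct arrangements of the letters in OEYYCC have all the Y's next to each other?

Treat the 2 copies of Y as a single block. The multiset to arrange is then {YY, C, C, E, O}, 5 items in all.
That gives (5)!/(2!) = 60 arrangements.

60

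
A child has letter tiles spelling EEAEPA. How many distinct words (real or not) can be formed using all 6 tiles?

60

EEAEPA has 6 letters with A appearing twice and E appearing 3 times.
Dividing 6! = 720 by 3!·2! = 12 for the repeated letters gives 60.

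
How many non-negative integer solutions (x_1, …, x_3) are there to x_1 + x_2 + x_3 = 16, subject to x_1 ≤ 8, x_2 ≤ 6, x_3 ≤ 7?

Ignoring the caps, the number of non-negative solutions to x_1+…+x_3 = 16 is C(18,2) = 153.
Subtract solutions that violate a single cap (substitute x_i' = x_i − (cap_i+1)): x_1 ≥ 9 gives C(9,2) = 36; x_2 ≥ 7 gives C(11,2) = 55; x_3 ≥ 8 gives C(10,2) = 45. Together 136.
Add back pairs where two caps are both exceeded: 1 + 0 + 3 = 4.
By inclusion–exclusion the count is 153 − 136 + 4 = 21.

21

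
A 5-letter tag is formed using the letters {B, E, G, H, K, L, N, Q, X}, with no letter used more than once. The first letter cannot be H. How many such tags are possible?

The first letter has 9−1 = 8 choices (anything except H).
The remaining 4 letters are filled from the other 8 symbols without repetition: 8 × 7 × 6 × 5 = 1680.
Total: 8 × 1680 = 13440.

13440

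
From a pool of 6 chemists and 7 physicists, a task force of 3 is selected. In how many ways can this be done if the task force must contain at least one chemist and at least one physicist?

Total 3-person selections from all 13: C(13,3) = 286.
Subtract selections that omit an entire group: no chemists → C(7,3) = 35; no physicists → C(6,3) = 20.
Both groups omitted at once is impossible, so 286 − 55 = 231.

231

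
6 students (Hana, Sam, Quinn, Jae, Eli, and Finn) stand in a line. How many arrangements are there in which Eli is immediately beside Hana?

240

Treat {Eli, Hana} as a single unit. There are 5 units to order, and the pair itself can be ordered 2 ways.
So the count is 2·(5)! = 240.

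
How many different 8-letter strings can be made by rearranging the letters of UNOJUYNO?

5040

The 8 letters of UNOJUYNO have repeats: N appearing twice, O appearing twice, and U appearing twice.
Dividing 8! = 40320 by 2!·2!·2! = 8 for the repeated letters gives 5040.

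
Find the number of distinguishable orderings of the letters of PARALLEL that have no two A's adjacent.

2520

There are 8!/(3!·2!) = 3360 arrangements of PARALLEL in total.
If the two A's are adjacent, glue them into one block, leaving 7 items to arrange: (7)!/(3!) = 840 ways.
Hence 3360 − 840 = 2520.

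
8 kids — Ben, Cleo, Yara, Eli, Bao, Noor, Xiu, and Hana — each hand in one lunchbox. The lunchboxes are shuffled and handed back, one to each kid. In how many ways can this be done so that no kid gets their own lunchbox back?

14833

This is the derangement count D_8: permutations of 8 items with no fixed point.
By inclusion–exclusion this is Σ_{j=0}^{8} (−1)^j C(8,j)·(8−j)!.
Computing: 40320 − 40320 + 20160 − 6720 + 1680 − 336 + 56 − 8 + 1 = 14833.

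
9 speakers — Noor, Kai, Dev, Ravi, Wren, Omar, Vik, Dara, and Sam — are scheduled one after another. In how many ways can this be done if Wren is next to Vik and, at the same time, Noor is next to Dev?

Treat {Wren,Vik} as one block (2 orders) and {Noor,Dev} as another (2 orders).
That leaves 7 units to arrange: 2 × 2 × 7! = 4 × 5040 = 20160.

20160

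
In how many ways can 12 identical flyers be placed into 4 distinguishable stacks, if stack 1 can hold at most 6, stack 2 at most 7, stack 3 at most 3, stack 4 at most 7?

170

By stars and bars, unrestricted non-negative solutions to x_1+…+x_4 = 12 number C(12+3,3) = 455.
Subtract solutions that violate a single cap (substitute x_i' = x_i − (cap_i+1)): x_1 ≥ 7 gives C(8,3) = 56; x_2 ≥ 8 gives C(7,3) = 35; x_3 ≥ 4 gives C(11,3) = 165; x_4 ≥ 8 gives C(7,3) = 35. Together 291.
Add back pairs where two caps are both exceeded: 0 + 4 + 0 + 1 + 0 + 1 = 6.
By inclusion–exclusion the count is 455 − 291 + 6 = 170.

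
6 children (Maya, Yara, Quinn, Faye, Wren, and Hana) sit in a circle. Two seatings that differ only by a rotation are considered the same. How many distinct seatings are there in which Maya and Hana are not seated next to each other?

Without the restriction there are (5)! = 120 seatings.
Those with Maya next to Hana: fuse the pair into one unit and seat 5 units around a circle — 2·(4)! = 48.
Subtracting, 120 − 48 = 72.

72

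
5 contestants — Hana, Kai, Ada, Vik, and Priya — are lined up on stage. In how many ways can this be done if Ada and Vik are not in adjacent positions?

Of the 5! = 120 arrangements, those with Ada and Vik adjacent number 2 × 4! = 48 (treat the pair as a block with 2 internal orders).
So 120 − 48 = 72 arrangements keep them apart.

72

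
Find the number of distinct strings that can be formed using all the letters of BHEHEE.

60

BHEHEE has 6 letters with E appearing 3 times and H appearing twice.
So there are 6! / (3!·2!) = 60 distinguishable arrangements.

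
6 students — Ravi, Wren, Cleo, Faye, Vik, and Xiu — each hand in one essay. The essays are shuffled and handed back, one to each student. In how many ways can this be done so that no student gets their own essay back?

This is the derangement count D_6: permutations of 6 items with no fixed point.
By inclusion–exclusion this is Σ_{j=0}^{6} (−1)^j C(6,j)·(6−j)!.
Computing: 720 − 720 + 360 − 120 + 30 − 6 + 1 = 265.

265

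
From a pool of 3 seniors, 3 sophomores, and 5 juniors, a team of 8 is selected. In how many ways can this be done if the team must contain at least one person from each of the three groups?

163

Total 8-person selections from all 11: C(11,8) = 165.
Selections missing a whole group: no seniors → C(8,8) = 1; no sophomores → C(8,8) = 1; no juniors → C(6,8) = 0.
Add back selections omitting two groups (i.e. drawn from a single group): C(3,8) + C(3,8) + C(5,8) = 0.
By inclusion–exclusion: 165 − 2 + 0 = 163.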